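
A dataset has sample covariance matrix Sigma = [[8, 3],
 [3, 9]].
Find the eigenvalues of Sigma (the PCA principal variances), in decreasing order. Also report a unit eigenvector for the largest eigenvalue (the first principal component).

Step 1 — characteristic polynomial of 2×2 Sigma:
  det(Sigma - λI) = λ² - trace · λ + det = 0.
  trace = 8 + 9 = 17, det = 8·9 - (3)² = 63.
Step 2 — discriminant:
  Δ = trace² - 4·det = 289 - 252 = 37.
Step 3 — eigenvalues:
  λ = (trace ± √Δ)/2 = (17 ± 6.0828)/2,
  λ_1 = 11.5414,  λ_2 = 5.4586.

Step 4 — unit eigenvector for λ_1: solve (Sigma - λ_1 I)v = 0. First row:
  (8 - 11.5414)·v_x + (3)·v_y = 0, i.e. (-3.5414)·v_x + (3)·v_y = 0,
  so v ∝ (b, λ_1 - a) = (3, 3.5414) = u.
  ||u|| = √((3)² + (3.5414)²) = √(21.5414) ≈ 4.6413,
  v_1 = u/||u|| ≈ (0.6464, 0.763) (||v_1|| = 1).

λ_1 = 11.5414,  λ_2 = 5.4586;  v_1 ≈ (0.6464, 0.763)


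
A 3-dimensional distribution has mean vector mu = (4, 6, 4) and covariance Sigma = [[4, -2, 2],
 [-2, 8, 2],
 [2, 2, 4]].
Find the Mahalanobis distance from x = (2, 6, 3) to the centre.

Step 1 — centre the observation: (x - mu) = (-2, 0, -1).

Step 2 — invert Sigma (cofactor / det for 3×3, or solve directly):
  Sigma^{-1} = [[0.5833, 0.25, -0.4167],
 [0.25, 0.25, -0.25],
 [-0.4167, -0.25, 0.5833]].

Step 3 — form the quadratic (x - mu)^T · Sigma^{-1} · (x - mu):
  Sigma^{-1} · (x - mu) = (-0.75, -0.25, 0.25).
  (x - mu)^T · [Sigma^{-1} · (x - mu)] = (-2)·(-0.75) + (0)·(-0.25) + (-1)·(0.25) = 1.25.

Step 4 — take square root: d = √(1.25) ≈ 1.118.

d(x, mu) = √(1.25) ≈ 1.118


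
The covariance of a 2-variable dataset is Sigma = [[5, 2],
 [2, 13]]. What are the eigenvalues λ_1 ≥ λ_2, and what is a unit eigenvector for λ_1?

Step 1 — characteristic polynomial of 2×2 Sigma:
  det(Sigma - λI) = λ² - trace · λ + det = 0.
  trace = 5 + 13 = 18, det = 5·13 - (2)² = 61.
Step 2 — discriminant:
  Δ = trace² - 4·det = 324 - 244 = 80.
Step 3 — eigenvalues:
  λ = (trace ± √Δ)/2 = (18 ± 8.9443)/2,
  λ_1 = 13.4721,  λ_2 = 4.5279.

Step 4 — unit eigenvector for λ_1: solve (Sigma - λ_1 I)v = 0. First row:
  (5 - 13.4721)·v_x + (2)·v_y = 0, i.e. (-8.4721)·v_x + (2)·v_y = 0,
  so v ∝ (b, λ_1 - a) = (2, 8.4721) = u.
  ||u|| = √((2)² + (8.4721)²) = √(75.7771) ≈ 8.705,
  v_1 = u/||u|| ≈ (0.2298, 0.9732) (||v_1|| = 1).

λ_1 = 13.4721,  λ_2 = 4.5279;  v_1 ≈ (0.2298, 0.9732)


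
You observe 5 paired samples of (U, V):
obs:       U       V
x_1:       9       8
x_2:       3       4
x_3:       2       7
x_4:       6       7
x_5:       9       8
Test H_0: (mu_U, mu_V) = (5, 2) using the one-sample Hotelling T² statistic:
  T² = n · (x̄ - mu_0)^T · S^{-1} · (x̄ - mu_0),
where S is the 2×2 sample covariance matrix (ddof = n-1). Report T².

Step 1 — sample mean vector:
  mean(U) = (9 + 3 + 2 + 6 + 9) / 5 = 29/5 = 5.8
  mean(V) = (8 + 4 + 7 + 7 + 8) / 5 = 34/5 = 6.8
  x̄ = (5.8, 6.8),  deviation x̄ - mu_0 = (5.8, 6.8) - (5, 2) = (0.8, 4.8).

Step 2 — sample covariance matrix, S[i,j] = (1/(n-1)) · Σ_k (x_{k,i} - mean_i) · (x_{k,j} - mean_j), divisor n-1 = 4:
  S[U,U] = ((3.2)·(3.2) + (-2.8)·(-2.8) + (-3.8)·(-3.8) + (0.2)·(0.2) + (3.2)·(3.2)) / 4 = 42.8/4 = 10.7
  S[U,V] = ((3.2)·(1.2) + (-2.8)·(-2.8) + (-3.8)·(0.2) + (0.2)·(0.2) + (3.2)·(1.2)) / 4 = 14.8/4 = 3.7
  S[V,V] = ((1.2)·(1.2) + (-2.8)·(-2.8) + (0.2)·(0.2) + (0.2)·(0.2) + (1.2)·(1.2)) / 4 = 10.8/4 = 2.7
  S = [[10.7, 3.7],
 [3.7, 2.7]].

Step 3 — invert S. det(S) = 10.7·2.7 - (3.7)² = 15.2.
  S^{-1} = (1/det) · [[d, -b], [-b, a]] = [[0.1776, -0.2434],
 [-0.2434, 0.7039]].

Step 4 — quadratic form (x̄ - mu_0)^T · S^{-1} · (x̄ - mu_0):
  S^{-1} · (x̄ - mu_0) = (-1.0263, 3.1842),
  (x̄ - mu_0)^T · [...] = (0.8)·(-1.0263) + (4.8)·(3.1842) = 14.4632.

Step 5 — scale by n: T² = 5 · 14.4632 = 72.3158.

T² ≈ 72.3158


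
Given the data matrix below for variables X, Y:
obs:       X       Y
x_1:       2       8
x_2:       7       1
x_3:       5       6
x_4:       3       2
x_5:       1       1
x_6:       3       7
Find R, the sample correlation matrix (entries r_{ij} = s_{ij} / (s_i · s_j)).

Step 1 — column means:
  mean(X) = (2 + 7 + 5 + 3 + 1 + 3) / 6 = 21/6 = 3.5
  mean(Y) = (8 + 1 + 6 + 2 + 1 + 7) / 6 = 25/6 = 4.1667

Step 2 — sample variances and covariances s[i,j] = (1/(n-1)) · Σ_k (x_{k,i} - mean_i) · (x_{k,j} - mean_j), with n-1 = 5:
  s[X,X] = ((-1.5)·(-1.5) + (3.5)·(3.5) + (1.5)·(1.5) + (-0.5)·(-0.5) + (-2.5)·(-2.5) + (-0.5)·(-0.5)) / 5 = 23.5/5 = 4.7
  s[X,Y] = ((-1.5)·(3.8333) + (3.5)·(-3.1667) + (1.5)·(1.8333) + (-0.5)·(-2.1667) + (-2.5)·(-3.1667) + (-0.5)·(2.8333)) / 5 = -6.5/5 = -1.3
  s[Y,Y] = ((3.8333)·(3.8333) + (-3.1667)·(-3.1667) + (1.8333)·(1.8333) + (-2.1667)·(-2.1667) + (-3.1667)·(-3.1667) + (2.8333)·(2.8333)) / 5 = 50.8333/5 = 10.1667
  Sample standard deviations s_i = √(s[i,i]):
  s(X) = √(4.7) = 2.1679
  s(Y) = √(10.1667) = 3.1885

Step 3 — r_{ij} = s_{ij} / (s_i · s_j):
  r[X,X] = 1 (diagonal).
  r[X,Y] = -1.3 / (2.1679 · 3.1885) = -1.3 / 6.9125 = -0.1881
  r[Y,Y] = 1 (diagonal).

R is symmetric with unit diagonal. Assembling:

R = [[1, -0.1881],
 [-0.1881, 1]]


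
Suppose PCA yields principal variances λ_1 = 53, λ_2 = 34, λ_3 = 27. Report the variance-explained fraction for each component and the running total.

Step 1 — total variance = trace(Sigma) = Σ λ_i = 53 + 34 + 27 = 114.

Step 2 — fraction explained by component i = λ_i / Σ λ:
  PC1: 53/114 = 0.4649
  PC2: 34/114 = 0.2982
  PC3: 27/114 = 0.2368

Step 3 — cumulative fraction after k components = (λ_1 + ... + λ_k) / Σ λ:
  k = 1: 53/114 = 0.4649
  k = 2: (53 + 34)/114 = 87/114 = 0.7632
  k = 3: (53 + 34 + 27)/114 = 114/114 = 1

Summary (fraction, with percent):

explained: PC1 0.4649 (46.49%), PC2 0.2982 (29.82%), PC3 0.2368 (23.68%);  cumulative: 0.4649, 0.7632, 1


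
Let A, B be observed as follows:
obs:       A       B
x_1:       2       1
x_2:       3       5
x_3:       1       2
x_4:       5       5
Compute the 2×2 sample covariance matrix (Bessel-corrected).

Step 1 — column means:
  mean(A) = (2 + 3 + 1 + 5) / 4 = 11/4 = 2.75
  mean(B) = (1 + 5 + 2 + 5) / 4 = 13/4 = 3.25

Step 2 — sample covariance S[i,j] = (1/(n-1)) · Σ_k (x_{k,i} - mean_i) · (x_{k,j} - mean_j), with n-1 = 3.
  S[A,A] = ((-0.75)·(-0.75) + (0.25)·(0.25) + (-1.75)·(-1.75) + (2.25)·(2.25)) / 3 = 8.75/3 = 2.9167
  S[A,B] = ((-0.75)·(-2.25) + (0.25)·(1.75) + (-1.75)·(-1.25) + (2.25)·(1.75)) / 3 = 8.25/3 = 2.75
  S[B,B] = ((-2.25)·(-2.25) + (1.75)·(1.75) + (-1.25)·(-1.25) + (1.75)·(1.75)) / 3 = 12.75/3 = 4.25

S is symmetric (S[j,i] = S[i,j]). Assembling:

S = [[2.9167, 2.75],
 [2.75, 4.25]]


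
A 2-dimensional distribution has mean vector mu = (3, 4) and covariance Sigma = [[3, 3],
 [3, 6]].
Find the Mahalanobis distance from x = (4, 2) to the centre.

Step 1 — centre the observation: (x - mu) = (1, -2).

Step 2 — invert Sigma. det(Sigma) = 3·6 - (3)² = 9.
  Sigma^{-1} = (1/det) · [[d, -b], [-b, a]] = [[0.6667, -0.3333],
 [-0.3333, 0.3333]].

Step 3 — form the quadratic (x - mu)^T · Sigma^{-1} · (x - mu):
  Sigma^{-1} · (x - mu) = (1.3333, -1).
  (x - mu)^T · [Sigma^{-1} · (x - mu)] = (1)·(1.3333) + (-2)·(-1) = 3.3333.

Step 4 — take square root: d = √(3.3333) ≈ 1.8257.

d(x, mu) = √(3.3333) ≈ 1.8257


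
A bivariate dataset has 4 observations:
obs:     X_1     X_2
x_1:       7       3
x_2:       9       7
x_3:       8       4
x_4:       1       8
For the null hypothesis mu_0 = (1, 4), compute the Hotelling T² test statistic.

Step 1 — sample mean vector:
  mean(X_1) = (7 + 9 + 8 + 1) / 4 = 25/4 = 6.25
  mean(X_2) = (3 + 7 + 4 + 8) / 4 = 22/4 = 5.5
  x̄ = (6.25, 5.5),  deviation x̄ - mu_0 = (6.25, 5.5) - (1, 4) = (5.25, 1.5).

Step 2 — sample covariance matrix, S[i,j] = (1/(n-1)) · Σ_k (x_{k,i} - mean_i) · (x_{k,j} - mean_j), divisor n-1 = 3:
  S[X_1,X_1] = ((0.75)·(0.75) + (2.75)·(2.75) + (1.75)·(1.75) + (-5.25)·(-5.25)) / 3 = 38.75/3 = 12.9167
  S[X_1,X_2] = ((0.75)·(-2.5) + (2.75)·(1.5) + (1.75)·(-1.5) + (-5.25)·(2.5)) / 3 = -13.5/3 = -4.5
  S[X_2,X_2] = ((-2.5)·(-2.5) + (1.5)·(1.5) + (-1.5)·(-1.5) + (2.5)·(2.5)) / 3 = 17/3 = 5.6667
  S = [[12.9167, -4.5],
 [-4.5, 5.6667]].

Step 3 — invert S. det(S) = 12.9167·5.6667 - (-4.5)² = 52.9444.
  S^{-1} = (1/det) · [[d, -b], [-b, a]] = [[0.107, 0.085],
 [0.085, 0.244]].

Step 4 — quadratic form (x̄ - mu_0)^T · S^{-1} · (x̄ - mu_0):
  S^{-1} · (x̄ - mu_0) = (0.6894, 0.8122),
  (x̄ - mu_0)^T · [...] = (5.25)·(0.6894) + (1.5)·(0.8122) = 4.8376.

Step 5 — scale by n: T² = 4 · 4.8376 = 19.3505.

T² ≈ 19.3505


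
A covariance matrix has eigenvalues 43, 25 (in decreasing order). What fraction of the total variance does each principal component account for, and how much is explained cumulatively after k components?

Step 1 — total variance = trace(Sigma) = Σ λ_i = 43 + 25 = 68.

Step 2 — fraction explained by component i = λ_i / Σ λ:
  PC1: 43/68 = 0.6324
  PC2: 25/68 = 0.3676

Step 3 — cumulative fraction after k components = (λ_1 + ... + λ_k) / Σ λ:
  k = 1: 43/68 = 0.6324
  k = 2: (43 + 25)/68 = 68/68 = 1

Summary (fraction, with percent):

explained: PC1 0.6324 (63.24%), PC2 0.3676 (36.76%);  cumulative: 0.6324, 1


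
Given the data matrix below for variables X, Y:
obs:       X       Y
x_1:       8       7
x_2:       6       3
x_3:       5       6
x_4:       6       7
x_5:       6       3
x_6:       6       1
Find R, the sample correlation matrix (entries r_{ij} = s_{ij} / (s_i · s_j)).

Step 1 — column means:
  mean(X) = (8 + 6 + 5 + 6 + 6 + 6) / 6 = 37/6 = 6.1667
  mean(Y) = (7 + 3 + 6 + 7 + 3 + 1) / 6 = 27/6 = 4.5

Step 2 — sample variances and covariances s[i,j] = (1/(n-1)) · Σ_k (x_{k,i} - mean_i) · (x_{k,j} - mean_j), with n-1 = 5:
  s[X,X] = ((1.8333)·(1.8333) + (-0.1667)·(-0.1667) + (-1.1667)·(-1.1667) + (-0.1667)·(-0.1667) + (-0.1667)·(-0.1667) + (-0.1667)·(-0.1667)) / 5 = 4.8333/5 = 0.9667
  s[X,Y] = ((1.8333)·(2.5) + (-0.1667)·(-1.5) + (-1.1667)·(1.5) + (-0.1667)·(2.5) + (-0.1667)·(-1.5) + (-0.1667)·(-3.5)) / 5 = 3.5/5 = 0.7
  s[Y,Y] = ((2.5)·(2.5) + (-1.5)·(-1.5) + (1.5)·(1.5) + (2.5)·(2.5) + (-1.5)·(-1.5) + (-3.5)·(-3.5)) / 5 = 31.5/5 = 6.3
  Sample standard deviations s_i = √(s[i,i]):
  s(X) = √(0.9667) = 0.9832
  s(Y) = √(6.3) = 2.51

Step 3 — r_{ij} = s_{ij} / (s_i · s_j):
  r[X,X] = 1 (diagonal).
  r[X,Y] = 0.7 / (0.9832 · 2.51) = 0.7 / 2.4678 = 0.2837
  r[Y,Y] = 1 (diagonal).

R is symmetric with unit diagonal. Assembling:

R = [[1, 0.2837],
 [0.2837, 1]]


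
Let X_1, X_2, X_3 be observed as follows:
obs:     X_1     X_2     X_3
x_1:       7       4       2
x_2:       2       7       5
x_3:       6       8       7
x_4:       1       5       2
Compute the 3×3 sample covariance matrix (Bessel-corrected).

Step 1 — column means:
  mean(X_1) = (7 + 2 + 6 + 1) / 4 = 16/4 = 4
  mean(X_2) = (4 + 7 + 8 + 5) / 4 = 24/4 = 6
  mean(X_3) = (2 + 5 + 7 + 2) / 4 = 16/4 = 4

Step 2 — sample covariance S[i,j] = (1/(n-1)) · Σ_k (x_{k,i} - mean_i) · (x_{k,j} - mean_j), with n-1 = 3.
  S[X_1,X_1] = ((3)·(3) + (-2)·(-2) + (2)·(2) + (-3)·(-3)) / 3 = 26/3 = 8.6667
  S[X_1,X_2] = ((3)·(-2) + (-2)·(1) + (2)·(2) + (-3)·(-1)) / 3 = -1/3 = -0.3333
  S[X_1,X_3] = ((3)·(-2) + (-2)·(1) + (2)·(3) + (-3)·(-2)) / 3 = 4/3 = 1.3333
  S[X_2,X_2] = ((-2)·(-2) + (1)·(1) + (2)·(2) + (-1)·(-1)) / 3 = 10/3 = 3.3333
  S[X_2,X_3] = ((-2)·(-2) + (1)·(1) + (2)·(3) + (-1)·(-2)) / 3 = 13/3 = 4.3333
  S[X_3,X_3] = ((-2)·(-2) + (1)·(1) + (3)·(3) + (-2)·(-2)) / 3 = 18/3 = 6

S is symmetric (S[j,i] = S[i,j]). Assembling:

S = [[8.6667, -0.3333, 1.3333],
 [-0.3333, 3.3333, 4.3333],
 [1.3333, 4.3333, 6]]


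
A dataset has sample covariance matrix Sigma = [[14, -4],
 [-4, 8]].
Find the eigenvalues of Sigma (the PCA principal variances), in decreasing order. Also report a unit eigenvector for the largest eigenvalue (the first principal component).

Step 1 — characteristic polynomial of 2×2 Sigma:
  det(Sigma - λI) = λ² - trace · λ + det = 0.
  trace = 14 + 8 = 22, det = 14·8 - (-4)² = 96.
Step 2 — discriminant:
  Δ = trace² - 4·det = 484 - 384 = 100.
Step 3 — eigenvalues:
  λ = (trace ± √Δ)/2 = (22 ± 10)/2,
  λ_1 = 16,  λ_2 = 6.

Step 4 — unit eigenvector for λ_1: solve (Sigma - λ_1 I)v = 0. First row:
  (14 - 16)·v_x + (-4)·v_y = 0, i.e. (-2)·v_x + (-4)·v_y = 0,
  so v ∝ (b, λ_1 - a) = (-4, 2); multiply by -1 so the first entry is positive: u = (4, -2).
  ||u|| = √((4)² + (-2)²) = √(20) ≈ 4.4721,
  v_1 = u/||u|| ≈ (0.8944, -0.4472) (||v_1|| = 1).

λ_1 = 16,  λ_2 = 6;  v_1 ≈ (0.8944, -0.4472)


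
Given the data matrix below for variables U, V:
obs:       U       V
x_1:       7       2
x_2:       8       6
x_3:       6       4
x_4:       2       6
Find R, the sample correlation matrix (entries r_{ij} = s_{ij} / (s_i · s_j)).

Step 1 — column means:
  mean(U) = (7 + 8 + 6 + 2) / 4 = 23/4 = 5.75
  mean(V) = (2 + 6 + 4 + 6) / 4 = 18/4 = 4.5

Step 2 — sample variances and covariances s[i,j] = (1/(n-1)) · Σ_k (x_{k,i} - mean_i) · (x_{k,j} - mean_j), with n-1 = 3:
  s[U,U] = ((1.25)·(1.25) + (2.25)·(2.25) + (0.25)·(0.25) + (-3.75)·(-3.75)) / 3 = 20.75/3 = 6.9167
  s[U,V] = ((1.25)·(-2.5) + (2.25)·(1.5) + (0.25)·(-0.5) + (-3.75)·(1.5)) / 3 = -5.5/3 = -1.8333
  s[V,V] = ((-2.5)·(-2.5) + (1.5)·(1.5) + (-0.5)·(-0.5) + (1.5)·(1.5)) / 3 = 11/3 = 3.6667
  Sample standard deviations s_i = √(s[i,i]):
  s(U) = √(6.9167) = 2.63
  s(V) = √(3.6667) = 1.9149

Step 3 — r_{ij} = s_{ij} / (s_i · s_j):
  r[U,U] = 1 (diagonal).
  r[U,V] = -1.8333 / (2.63 · 1.9149) = -1.8333 / 5.036 = -0.364
  r[V,V] = 1 (diagonal).

R is symmetric with unit diagonal. Assembling:

R = [[1, -0.364],
 [-0.364, 1]]


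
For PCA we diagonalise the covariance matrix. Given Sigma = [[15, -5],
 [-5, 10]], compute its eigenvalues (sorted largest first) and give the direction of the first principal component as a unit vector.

Step 1 — characteristic polynomial of 2×2 Sigma:
  det(Sigma - λI) = λ² - trace · λ + det = 0.
  trace = 15 + 10 = 25, det = 15·10 - (-5)² = 125.
Step 2 — discriminant:
  Δ = trace² - 4·det = 625 - 500 = 125.
Step 3 — eigenvalues:
  λ = (trace ± √Δ)/2 = (25 ± 11.1803)/2,
  λ_1 = 18.0902,  λ_2 = 6.9098.

Step 4 — unit eigenvector for λ_1: solve (Sigma - λ_1 I)v = 0. First row:
  (15 - 18.0902)·v_x + (-5)·v_y = 0, i.e. (-3.0902)·v_x + (-5)·v_y = 0,
  so v ∝ (b, λ_1 - a) = (-5, 3.0902); multiply by -1 so the first entry is positive: u = (5, -3.0902).
  ||u|| = √((5)² + (-3.0902)²) = √(34.5492) ≈ 5.8779,
  v_1 = u/||u|| ≈ (0.8507, -0.5257) (||v_1|| = 1).

λ_1 = 18.0902,  λ_2 = 6.9098;  v_1 ≈ (0.8507, -0.5257)


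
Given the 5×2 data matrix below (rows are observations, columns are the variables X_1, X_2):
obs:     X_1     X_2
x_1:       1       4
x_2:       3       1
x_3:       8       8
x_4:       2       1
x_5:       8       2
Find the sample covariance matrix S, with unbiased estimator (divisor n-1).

Step 1 — column means:
  mean(X_1) = (1 + 3 + 8 + 2 + 8) / 5 = 22/5 = 4.4
  mean(X_2) = (4 + 1 + 8 + 1 + 2) / 5 = 16/5 = 3.2

Step 2 — sample covariance S[i,j] = (1/(n-1)) · Σ_k (x_{k,i} - mean_i) · (x_{k,j} - mean_j), with n-1 = 4.
  S[X_1,X_1] = ((-3.4)·(-3.4) + (-1.4)·(-1.4) + (3.6)·(3.6) + (-2.4)·(-2.4) + (3.6)·(3.6)) / 4 = 45.2/4 = 11.3
  S[X_1,X_2] = ((-3.4)·(0.8) + (-1.4)·(-2.2) + (3.6)·(4.8) + (-2.4)·(-2.2) + (3.6)·(-1.2)) / 4 = 18.6/4 = 4.65
  S[X_2,X_2] = ((0.8)·(0.8) + (-2.2)·(-2.2) + (4.8)·(4.8) + (-2.2)·(-2.2) + (-1.2)·(-1.2)) / 4 = 34.8/4 = 8.7

S is symmetric (S[j,i] = S[i,j]). Assembling:

S = [[11.3, 4.65],
 [4.65, 8.7]]


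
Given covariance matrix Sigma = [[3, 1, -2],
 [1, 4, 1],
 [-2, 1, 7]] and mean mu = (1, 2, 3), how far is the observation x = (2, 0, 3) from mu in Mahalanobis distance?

Step 1 — centre the observation: (x - mu) = (1, -2, 0).

Step 2 — invert Sigma (cofactor / det for 3×3, or solve directly):
  Sigma^{-1} = [[0.5, -0.1667, 0.1667],
 [-0.1667, 0.3148, -0.0926],
 [0.1667, -0.0926, 0.2037]].

Step 3 — form the quadratic (x - mu)^T · Sigma^{-1} · (x - mu):
  Sigma^{-1} · (x - mu) = (0.8333, -0.7963, 0.3519).
  (x - mu)^T · [Sigma^{-1} · (x - mu)] = (1)·(0.8333) + (-2)·(-0.7963) + (0)·(0.3519) = 2.4259.

Step 4 — take square root: d = √(2.4259) ≈ 1.5575.

d(x, mu) = √(2.4259) ≈ 1.5575


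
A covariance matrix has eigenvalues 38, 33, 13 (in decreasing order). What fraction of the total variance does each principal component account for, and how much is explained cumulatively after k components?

Step 1 — total variance = trace(Sigma) = Σ λ_i = 38 + 33 + 13 = 84.

Step 2 — fraction explained by component i = λ_i / Σ λ:
  PC1: 38/84 = 0.4524
  PC2: 33/84 = 0.3929
  PC3: 13/84 = 0.1548

Step 3 — cumulative fraction after k components = (λ_1 + ... + λ_k) / Σ λ:
  k = 1: 38/84 = 0.4524
  k = 2: (38 + 33)/84 = 71/84 = 0.8452
  k = 3: (38 + 33 + 13)/84 = 84/84 = 1

Summary (fraction, with percent):

explained: PC1 0.4524 (45.24%), PC2 0.3929 (39.29%), PC3 0.1548 (15.48%);  cumulative: 0.4524, 0.8452, 1


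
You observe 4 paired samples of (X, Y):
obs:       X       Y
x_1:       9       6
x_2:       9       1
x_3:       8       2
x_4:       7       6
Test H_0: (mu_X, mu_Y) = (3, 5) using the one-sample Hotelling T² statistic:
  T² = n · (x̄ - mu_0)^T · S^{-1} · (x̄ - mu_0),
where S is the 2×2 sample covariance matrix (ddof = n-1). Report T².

Step 1 — sample mean vector:
  mean(X) = (9 + 9 + 8 + 7) / 4 = 33/4 = 8.25
  mean(Y) = (6 + 1 + 2 + 6) / 4 = 15/4 = 3.75
  x̄ = (8.25, 3.75),  deviation x̄ - mu_0 = (8.25, 3.75) - (3, 5) = (5.25, -1.25).

Step 2 — sample covariance matrix, S[i,j] = (1/(n-1)) · Σ_k (x_{k,i} - mean_i) · (x_{k,j} - mean_j), divisor n-1 = 3:
  S[X,X] = ((0.75)·(0.75) + (0.75)·(0.75) + (-0.25)·(-0.25) + (-1.25)·(-1.25)) / 3 = 2.75/3 = 0.9167
  S[X,Y] = ((0.75)·(2.25) + (0.75)·(-2.75) + (-0.25)·(-1.75) + (-1.25)·(2.25)) / 3 = -2.75/3 = -0.9167
  S[Y,Y] = ((2.25)·(2.25) + (-2.75)·(-2.75) + (-1.75)·(-1.75) + (2.25)·(2.25)) / 3 = 20.75/3 = 6.9167
  S = [[0.9167, -0.9167],
 [-0.9167, 6.9167]].

Step 3 — invert S. det(S) = 0.9167·6.9167 - (-0.9167)² = 5.5.
  S^{-1} = (1/det) · [[d, -b], [-b, a]] = [[1.2576, 0.1667],
 [0.1667, 0.1667]].

Step 4 — quadratic form (x̄ - mu_0)^T · S^{-1} · (x̄ - mu_0):
  S^{-1} · (x̄ - mu_0) = (6.3939, 0.6667),
  (x̄ - mu_0)^T · [...] = (5.25)·(6.3939) + (-1.25)·(0.6667) = 32.7348.

Step 5 — scale by n: T² = 4 · 32.7348 = 130.9394.

T² ≈ 130.9394


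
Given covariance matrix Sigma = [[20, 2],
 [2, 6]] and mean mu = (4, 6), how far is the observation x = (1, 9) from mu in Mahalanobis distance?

Step 1 — centre the observation: (x - mu) = (-3, 3).

Step 2 — invert Sigma. det(Sigma) = 20·6 - (2)² = 116.
  Sigma^{-1} = (1/det) · [[d, -b], [-b, a]] = [[0.0517, -0.0172],
 [-0.0172, 0.1724]].

Step 3 — form the quadratic (x - mu)^T · Sigma^{-1} · (x - mu):
  Sigma^{-1} · (x - mu) = (-0.2069, 0.569).
  (x - mu)^T · [Sigma^{-1} · (x - mu)] = (-3)·(-0.2069) + (3)·(0.569) = 2.3276.

Step 4 — take square root: d = √(2.3276) ≈ 1.5256.

d(x, mu) = √(2.3276) ≈ 1.5256


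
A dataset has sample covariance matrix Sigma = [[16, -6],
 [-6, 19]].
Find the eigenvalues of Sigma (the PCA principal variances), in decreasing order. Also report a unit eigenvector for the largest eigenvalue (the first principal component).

Step 1 — characteristic polynomial of 2×2 Sigma:
  det(Sigma - λI) = λ² - trace · λ + det = 0.
  trace = 16 + 19 = 35, det = 16·19 - (-6)² = 268.
Step 2 — discriminant:
  Δ = trace² - 4·det = 1225 - 1072 = 153.
Step 3 — eigenvalues:
  λ = (trace ± √Δ)/2 = (35 ± 12.3693)/2,
  λ_1 = 23.6847,  λ_2 = 11.3153.

Step 4 — unit eigenvector for λ_1: solve (Sigma - λ_1 I)v = 0. First row:
  (16 - 23.6847)·v_x + (-6)·v_y = 0, i.e. (-7.6847)·v_x + (-6)·v_y = 0,
  so v ∝ (b, λ_1 - a) = (-6, 7.6847); multiply by -1 so the first entry is positive: u = (6, -7.6847).
  ||u|| = √((6)² + (-7.6847)²) = √(95.054) ≈ 9.7496,
  v_1 = u/||u|| ≈ (0.6154, -0.7882) (||v_1|| = 1).

λ_1 = 23.6847,  λ_2 = 11.3153;  v_1 ≈ (0.6154, -0.7882)


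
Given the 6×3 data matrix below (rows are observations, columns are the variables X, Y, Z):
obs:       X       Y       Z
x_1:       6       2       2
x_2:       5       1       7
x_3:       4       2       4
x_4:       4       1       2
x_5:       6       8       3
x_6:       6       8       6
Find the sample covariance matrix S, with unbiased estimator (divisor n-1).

Step 1 — column means:
  mean(X) = (6 + 5 + 4 + 4 + 6 + 6) / 6 = 31/6 = 5.1667
  mean(Y) = (2 + 1 + 2 + 1 + 8 + 8) / 6 = 22/6 = 3.6667
  mean(Z) = (2 + 7 + 4 + 2 + 3 + 6) / 6 = 24/6 = 4

Step 2 — sample covariance S[i,j] = (1/(n-1)) · Σ_k (x_{k,i} - mean_i) · (x_{k,j} - mean_j), with n-1 = 5.
  S[X,X] = ((0.8333)·(0.8333) + (-0.1667)·(-0.1667) + (-1.1667)·(-1.1667) + (-1.1667)·(-1.1667) + (0.8333)·(0.8333) + (0.8333)·(0.8333)) / 5 = 4.8333/5 = 0.9667
  S[X,Y] = ((0.8333)·(-1.6667) + (-0.1667)·(-2.6667) + (-1.1667)·(-1.6667) + (-1.1667)·(-2.6667) + (0.8333)·(4.3333) + (0.8333)·(4.3333)) / 5 = 11.3333/5 = 2.2667
  S[X,Z] = ((0.8333)·(-2) + (-0.1667)·(3) + (-1.1667)·(0) + (-1.1667)·(-2) + (0.8333)·(-1) + (0.8333)·(2)) / 5 = 1/5 = 0.2
  S[Y,Y] = ((-1.6667)·(-1.6667) + (-2.6667)·(-2.6667) + (-1.6667)·(-1.6667) + (-2.6667)·(-2.6667) + (4.3333)·(4.3333) + (4.3333)·(4.3333)) / 5 = 57.3333/5 = 11.4667
  S[Y,Z] = ((-1.6667)·(-2) + (-2.6667)·(3) + (-1.6667)·(0) + (-2.6667)·(-2) + (4.3333)·(-1) + (4.3333)·(2)) / 5 = 5/5 = 1
  S[Z,Z] = ((-2)·(-2) + (3)·(3) + (0)·(0) + (-2)·(-2) + (-1)·(-1) + (2)·(2)) / 5 = 22/5 = 4.4

S is symmetric (S[j,i] = S[i,j]). Assembling:

S = [[0.9667, 2.2667, 0.2],
 [2.2667, 11.4667, 1],
 [0.2, 1, 4.4]]


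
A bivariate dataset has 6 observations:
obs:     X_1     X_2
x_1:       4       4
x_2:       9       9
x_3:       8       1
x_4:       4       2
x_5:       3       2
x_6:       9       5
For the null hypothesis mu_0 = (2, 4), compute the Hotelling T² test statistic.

Step 1 — sample mean vector:
  mean(X_1) = (4 + 9 + 8 + 4 + 3 + 9) / 6 = 37/6 = 6.1667
  mean(X_2) = (4 + 9 + 1 + 2 + 2 + 5) / 6 = 23/6 = 3.8333
  x̄ = (6.1667, 3.8333),  deviation x̄ - mu_0 = (6.1667, 3.8333) - (2, 4) = (4.1667, -0.1667).

Step 2 — sample covariance matrix, S[i,j] = (1/(n-1)) · Σ_k (x_{k,i} - mean_i) · (x_{k,j} - mean_j), divisor n-1 = 5:
  S[X_1,X_1] = ((-2.1667)·(-2.1667) + (2.8333)·(2.8333) + (1.8333)·(1.8333) + (-2.1667)·(-2.1667) + (-3.1667)·(-3.1667) + (2.8333)·(2.8333)) / 5 = 38.8333/5 = 7.7667
  S[X_1,X_2] = ((-2.1667)·(0.1667) + (2.8333)·(5.1667) + (1.8333)·(-2.8333) + (-2.1667)·(-1.8333) + (-3.1667)·(-1.8333) + (2.8333)·(1.1667)) / 5 = 22.1667/5 = 4.4333
  S[X_2,X_2] = ((0.1667)·(0.1667) + (5.1667)·(5.1667) + (-2.8333)·(-2.8333) + (-1.8333)·(-1.8333) + (-1.8333)·(-1.8333) + (1.1667)·(1.1667)) / 5 = 42.8333/5 = 8.5667
  S = [[7.7667, 4.4333],
 [4.4333, 8.5667]].

Step 3 — invert S. det(S) = 7.7667·8.5667 - (4.4333)² = 46.88.
  S^{-1} = (1/det) · [[d, -b], [-b, a]] = [[0.1827, -0.0946],
 [-0.0946, 0.1657]].

Step 4 — quadratic form (x̄ - mu_0)^T · S^{-1} · (x̄ - mu_0):
  S^{-1} · (x̄ - mu_0) = (0.7772, -0.4216),
  (x̄ - mu_0)^T · [...] = (4.1667)·(0.7772) + (-0.1667)·(-0.4216) = 3.3084.

Step 5 — scale by n: T² = 6 · 3.3084 = 19.8507.

T² ≈ 19.8507


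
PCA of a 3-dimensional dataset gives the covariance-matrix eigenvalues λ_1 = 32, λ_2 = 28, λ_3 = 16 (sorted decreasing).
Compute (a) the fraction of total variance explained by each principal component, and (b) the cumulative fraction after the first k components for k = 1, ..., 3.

Step 1 — total variance = trace(Sigma) = Σ λ_i = 32 + 28 + 16 = 76.

Step 2 — fraction explained by component i = λ_i / Σ λ:
  PC1: 32/76 = 0.4211
  PC2: 28/76 = 0.3684
  PC3: 16/76 = 0.2105

Step 3 — cumulative fraction after k components = (λ_1 + ... + λ_k) / Σ λ:
  k = 1: 32/76 = 0.4211
  k = 2: (32 + 28)/76 = 60/76 = 0.7895
  k = 3: (32 + 28 + 16)/76 = 76/76 = 1

Summary (fraction, with percent):

explained: PC1 0.4211 (42.11%), PC2 0.3684 (36.84%), PC3 0.2105 (21.05%);  cumulative: 0.4211, 0.7895, 1


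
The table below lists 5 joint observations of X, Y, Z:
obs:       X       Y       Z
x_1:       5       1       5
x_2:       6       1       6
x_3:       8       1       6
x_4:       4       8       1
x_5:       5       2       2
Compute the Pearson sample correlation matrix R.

Step 1 — column means:
  mean(X) = (5 + 6 + 8 + 4 + 5) / 5 = 28/5 = 5.6
  mean(Y) = (1 + 1 + 1 + 8 + 2) / 5 = 13/5 = 2.6
  mean(Z) = (5 + 6 + 6 + 1 + 2) / 5 = 20/5 = 4

Step 2 — sample variances and covariances s[i,j] = (1/(n-1)) · Σ_k (x_{k,i} - mean_i) · (x_{k,j} - mean_j), with n-1 = 4:
  s[X,X] = ((-0.6)·(-0.6) + (0.4)·(0.4) + (2.4)·(2.4) + (-1.6)·(-1.6) + (-0.6)·(-0.6)) / 4 = 9.2/4 = 2.3
  s[X,Y] = ((-0.6)·(-1.6) + (0.4)·(-1.6) + (2.4)·(-1.6) + (-1.6)·(5.4) + (-0.6)·(-0.6)) / 4 = -11.8/4 = -2.95
  s[X,Z] = ((-0.6)·(1) + (0.4)·(2) + (2.4)·(2) + (-1.6)·(-3) + (-0.6)·(-2)) / 4 = 11/4 = 2.75
  s[Y,Y] = ((-1.6)·(-1.6) + (-1.6)·(-1.6) + (-1.6)·(-1.6) + (5.4)·(5.4) + (-0.6)·(-0.6)) / 4 = 37.2/4 = 9.3
  s[Y,Z] = ((-1.6)·(1) + (-1.6)·(2) + (-1.6)·(2) + (5.4)·(-3) + (-0.6)·(-2)) / 4 = -23/4 = -5.75
  s[Z,Z] = ((1)·(1) + (2)·(2) + (2)·(2) + (-3)·(-3) + (-2)·(-2)) / 4 = 22/4 = 5.5
  Sample standard deviations s_i = √(s[i,i]):
  s(X) = √(2.3) = 1.5166
  s(Y) = √(9.3) = 3.0496
  s(Z) = √(5.5) = 2.3452

Step 3 — r_{ij} = s_{ij} / (s_i · s_j):
  r[X,X] = 1 (diagonal).
  r[X,Y] = -2.95 / (1.5166 · 3.0496) = -2.95 / 4.6249 = -0.6378
  r[X,Z] = 2.75 / (1.5166 · 2.3452) = 2.75 / 3.5567 = 0.7732
  r[Y,Y] = 1 (diagonal).
  r[Y,Z] = -5.75 / (3.0496 · 2.3452) = -5.75 / 7.1519 = -0.804
  r[Z,Z] = 1 (diagonal).

R is symmetric with unit diagonal. Assembling:

R = [[1, -0.6378, 0.7732],
 [-0.6378, 1, -0.804],
 [0.7732, -0.804, 1]]


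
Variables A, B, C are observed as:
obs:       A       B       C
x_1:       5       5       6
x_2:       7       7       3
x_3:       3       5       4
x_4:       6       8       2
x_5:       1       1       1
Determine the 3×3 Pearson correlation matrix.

Step 1 — column means:
  mean(A) = (5 + 7 + 3 + 6 + 1) / 5 = 22/5 = 4.4
  mean(B) = (5 + 7 + 5 + 8 + 1) / 5 = 26/5 = 5.2
  mean(C) = (6 + 3 + 4 + 2 + 1) / 5 = 16/5 = 3.2

Step 2 — sample variances and covariances s[i,j] = (1/(n-1)) · Σ_k (x_{k,i} - mean_i) · (x_{k,j} - mean_j), with n-1 = 4:
  s[A,A] = ((0.6)·(0.6) + (2.6)·(2.6) + (-1.4)·(-1.4) + (1.6)·(1.6) + (-3.4)·(-3.4)) / 4 = 23.2/4 = 5.8
  s[A,B] = ((0.6)·(-0.2) + (2.6)·(1.8) + (-1.4)·(-0.2) + (1.6)·(2.8) + (-3.4)·(-4.2)) / 4 = 23.6/4 = 5.9
  s[A,C] = ((0.6)·(2.8) + (2.6)·(-0.2) + (-1.4)·(0.8) + (1.6)·(-1.2) + (-3.4)·(-2.2)) / 4 = 5.6/4 = 1.4
  s[B,B] = ((-0.2)·(-0.2) + (1.8)·(1.8) + (-0.2)·(-0.2) + (2.8)·(2.8) + (-4.2)·(-4.2)) / 4 = 28.8/4 = 7.2
  s[B,C] = ((-0.2)·(2.8) + (1.8)·(-0.2) + (-0.2)·(0.8) + (2.8)·(-1.2) + (-4.2)·(-2.2)) / 4 = 4.8/4 = 1.2
  s[C,C] = ((2.8)·(2.8) + (-0.2)·(-0.2) + (0.8)·(0.8) + (-1.2)·(-1.2) + (-2.2)·(-2.2)) / 4 = 14.8/4 = 3.7
  Sample standard deviations s_i = √(s[i,i]):
  s(A) = √(5.8) = 2.4083
  s(B) = √(7.2) = 2.6833
  s(C) = √(3.7) = 1.9235

Step 3 — r_{ij} = s_{ij} / (s_i · s_j):
  r[A,A] = 1 (diagonal).
  r[A,B] = 5.9 / (2.4083 · 2.6833) = 5.9 / 6.4622 = 0.913
  r[A,C] = 1.4 / (2.4083 · 1.9235) = 1.4 / 4.6325 = 0.3022
  r[B,B] = 1 (diagonal).
  r[B,C] = 1.2 / (2.6833 · 1.9235) = 1.2 / 5.1614 = 0.2325
  r[C,C] = 1 (diagonal).

R is symmetric with unit diagonal. Assembling:

R = [[1, 0.913, 0.3022],
 [0.913, 1, 0.2325],
 [0.3022, 0.2325, 1]]


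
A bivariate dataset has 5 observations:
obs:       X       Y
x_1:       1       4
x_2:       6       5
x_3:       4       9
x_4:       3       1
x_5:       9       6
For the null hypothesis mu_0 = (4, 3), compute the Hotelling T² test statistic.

Step 1 — sample mean vector:
  mean(X) = (1 + 6 + 4 + 3 + 9) / 5 = 23/5 = 4.6
  mean(Y) = (4 + 5 + 9 + 1 + 6) / 5 = 25/5 = 5
  x̄ = (4.6, 5),  deviation x̄ - mu_0 = (4.6, 5) - (4, 3) = (0.6, 2).

Step 2 — sample covariance matrix, S[i,j] = (1/(n-1)) · Σ_k (x_{k,i} - mean_i) · (x_{k,j} - mean_j), divisor n-1 = 4:
  S[X,X] = ((-3.6)·(-3.6) + (1.4)·(1.4) + (-0.6)·(-0.6) + (-1.6)·(-1.6) + (4.4)·(4.4)) / 4 = 37.2/4 = 9.3
  S[X,Y] = ((-3.6)·(-1) + (1.4)·(0) + (-0.6)·(4) + (-1.6)·(-4) + (4.4)·(1)) / 4 = 12/4 = 3
  S[Y,Y] = ((-1)·(-1) + (0)·(0) + (4)·(4) + (-4)·(-4) + (1)·(1)) / 4 = 34/4 = 8.5
  S = [[9.3, 3],
 [3, 8.5]].

Step 3 — invert S. det(S) = 9.3·8.5 - (3)² = 70.05.
  S^{-1} = (1/det) · [[d, -b], [-b, a]] = [[0.1213, -0.0428],
 [-0.0428, 0.1328]].

Step 4 — quadratic form (x̄ - mu_0)^T · S^{-1} · (x̄ - mu_0):
  S^{-1} · (x̄ - mu_0) = (-0.0128, 0.2398),
  (x̄ - mu_0)^T · [...] = (0.6)·(-0.0128) + (2)·(0.2398) = 0.4719.

Step 5 — scale by n: T² = 5 · 0.4719 = 2.3597.

T² ≈ 2.3597


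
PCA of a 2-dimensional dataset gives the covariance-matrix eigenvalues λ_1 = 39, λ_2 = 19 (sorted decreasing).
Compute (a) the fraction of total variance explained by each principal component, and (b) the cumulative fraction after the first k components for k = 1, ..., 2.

Step 1 — total variance = trace(Sigma) = Σ λ_i = 39 + 19 = 58.

Step 2 — fraction explained by component i = λ_i / Σ λ:
  PC1: 39/58 = 0.6724
  PC2: 19/58 = 0.3276

Step 3 — cumulative fraction after k components = (λ_1 + ... + λ_k) / Σ λ:
  k = 1: 39/58 = 0.6724
  k = 2: (39 + 19)/58 = 58/58 = 1

Summary (fraction, with percent):

explained: PC1 0.6724 (67.24%), PC2 0.3276 (32.76%);  cumulative: 0.6724, 1


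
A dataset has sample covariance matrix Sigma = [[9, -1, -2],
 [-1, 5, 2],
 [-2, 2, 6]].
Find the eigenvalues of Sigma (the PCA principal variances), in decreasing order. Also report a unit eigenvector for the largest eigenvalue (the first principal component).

Step 1 — characteristic polynomial p(λ) = det(λI - Sigma) = λ³ - tr·λ² + c_1·λ - det, where tr = trace, c_1 = sum of the principal 2×2 minors, det = det(Sigma):
  tr = 9 + 5 + 6 = 20,
  c_1 = (9·5 - (-1)²) + (9·6 - (-2)²) + (5·6 - (2)²) = 44 + 50 + 26 = 120,
  det = 9·(5·6 - (2)²) - (-1)·((-1)·6 - (2)·(-2)) + (-2)·((-1)·(2) - 5·(-2)) = 9·(26) - (-1)·(-2) + (-2)·(8) = 216.
  So p(λ) = λ³ - 20λ² + 120λ - 216.
Step 2 — look for an integer root (rational root theorem: any rational root is an integer divisor of 216). Testing λ = 6:
  p(6) = 216 - 720 + 720 - 216 = 0  ✓
  Dividing out (λ - 6): p(λ) = (λ - 6)(λ² - 14λ + 36).
Step 3 — remaining eigenvalues from the quadratic λ² - 14λ + 36 = 0:
  Δ = 14² - 4·36 = 196 - 144 = 52,  λ = (14 ± √52)/2 = (14 ± 7.2111)/2 ≈ 10.6056 or 3.3944.
  Sorted: λ_1 = 10.6056,  λ_2 = 6,  λ_3 = 3.3944  (check: sum = 20 = tr ✓).

Step 4 — unit eigenvector for λ_1 ≈ 10.6056: v spans the null space of (Sigma - λ_1 I), whose rows are
  r_1 = (-1.6056, -1, -2),  r_2 = (-1, -5.6056, 2),  r_3 = (-2, 2, -4.6056).
  v is orthogonal to every row, so take v ∝ r_1 × r_2 = ((-1)·(2) - (-2)·(-5.6056), (-2)·(-1) - (-1.6056)·(2), (-1.6056)·(-5.6056) - (-1)·(-1)) ≈ (-13.2111, 5.2111, 8).
  Rescale (multiply by -1 so the first nonzero entry is positive): u = (13.2111, -5.2111, -8).
  ||u|| = √((13.2111)² + (-5.2111)² + (-8)²) = √(265.6888) ≈ 16.3,  v_1 = u/||u|| ≈ (0.8105, -0.3197, -0.4908) (||v_1|| = 1).

λ_1 = 10.6056,  λ_2 = 6,  λ_3 = 3.3944;  v_1 ≈ (0.8105, -0.3197, -0.4908)


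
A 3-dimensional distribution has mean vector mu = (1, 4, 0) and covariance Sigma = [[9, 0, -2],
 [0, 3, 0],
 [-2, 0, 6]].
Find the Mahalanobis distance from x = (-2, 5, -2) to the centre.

Step 1 — centre the observation: (x - mu) = (-3, 1, -2).

Step 2 — invert Sigma (cofactor / det for 3×3, or solve directly):
  Sigma^{-1} = [[0.12, 0, 0.04],
 [0, 0.3333, 0],
 [0.04, 0, 0.18]].

Step 3 — form the quadratic (x - mu)^T · Sigma^{-1} · (x - mu):
  Sigma^{-1} · (x - mu) = (-0.44, 0.3333, -0.48).
  (x - mu)^T · [Sigma^{-1} · (x - mu)] = (-3)·(-0.44) + (1)·(0.3333) + (-2)·(-0.48) = 2.6133.

Step 4 — take square root: d = √(2.6133) ≈ 1.6166.

d(x, mu) = √(2.6133) ≈ 1.6166


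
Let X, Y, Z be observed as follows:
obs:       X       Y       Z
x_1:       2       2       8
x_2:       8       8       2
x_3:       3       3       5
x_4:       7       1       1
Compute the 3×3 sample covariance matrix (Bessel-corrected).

Step 1 — column means:
  mean(X) = (2 + 8 + 3 + 7) / 4 = 20/4 = 5
  mean(Y) = (2 + 8 + 3 + 1) / 4 = 14/4 = 3.5
  mean(Z) = (8 + 2 + 5 + 1) / 4 = 16/4 = 4

Step 2 — sample covariance S[i,j] = (1/(n-1)) · Σ_k (x_{k,i} - mean_i) · (x_{k,j} - mean_j), with n-1 = 3.
  S[X,X] = ((-3)·(-3) + (3)·(3) + (-2)·(-2) + (2)·(2)) / 3 = 26/3 = 8.6667
  S[X,Y] = ((-3)·(-1.5) + (3)·(4.5) + (-2)·(-0.5) + (2)·(-2.5)) / 3 = 14/3 = 4.6667
  S[X,Z] = ((-3)·(4) + (3)·(-2) + (-2)·(1) + (2)·(-3)) / 3 = -26/3 = -8.6667
  S[Y,Y] = ((-1.5)·(-1.5) + (4.5)·(4.5) + (-0.5)·(-0.5) + (-2.5)·(-2.5)) / 3 = 29/3 = 9.6667
  S[Y,Z] = ((-1.5)·(4) + (4.5)·(-2) + (-0.5)·(1) + (-2.5)·(-3)) / 3 = -8/3 = -2.6667
  S[Z,Z] = ((4)·(4) + (-2)·(-2) + (1)·(1) + (-3)·(-3)) / 3 = 30/3 = 10

S is symmetric (S[j,i] = S[i,j]). Assembling:

S = [[8.6667, 4.6667, -8.6667],
 [4.6667, 9.6667, -2.6667],
 [-8.6667, -2.6667, 10]]


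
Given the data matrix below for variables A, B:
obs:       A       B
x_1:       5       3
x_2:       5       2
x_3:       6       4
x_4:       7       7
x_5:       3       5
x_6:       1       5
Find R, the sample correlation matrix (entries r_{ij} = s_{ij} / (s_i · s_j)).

Step 1 — column means:
  mean(A) = (5 + 5 + 6 + 7 + 3 + 1) / 6 = 27/6 = 4.5
  mean(B) = (3 + 2 + 4 + 7 + 5 + 5) / 6 = 26/6 = 4.3333

Step 2 — sample variances and covariances s[i,j] = (1/(n-1)) · Σ_k (x_{k,i} - mean_i) · (x_{k,j} - mean_j), with n-1 = 5:
  s[A,A] = ((0.5)·(0.5) + (0.5)·(0.5) + (1.5)·(1.5) + (2.5)·(2.5) + (-1.5)·(-1.5) + (-3.5)·(-3.5)) / 5 = 23.5/5 = 4.7
  s[A,B] = ((0.5)·(-1.3333) + (0.5)·(-2.3333) + (1.5)·(-0.3333) + (2.5)·(2.6667) + (-1.5)·(0.6667) + (-3.5)·(0.6667)) / 5 = 1/5 = 0.2
  s[B,B] = ((-1.3333)·(-1.3333) + (-2.3333)·(-2.3333) + (-0.3333)·(-0.3333) + (2.6667)·(2.6667) + (0.6667)·(0.6667) + (0.6667)·(0.6667)) / 5 = 15.3333/5 = 3.0667
  Sample standard deviations s_i = √(s[i,i]):
  s(A) = √(4.7) = 2.1679
  s(B) = √(3.0667) = 1.7512

Step 3 — r_{ij} = s_{ij} / (s_i · s_j):
  r[A,A] = 1 (diagonal).
  r[A,B] = 0.2 / (2.1679 · 1.7512) = 0.2 / 3.7965 = 0.0527
  r[B,B] = 1 (diagonal).

R is symmetric with unit diagonal. Assembling:

R = [[1, 0.0527],
 [0.0527, 1]]


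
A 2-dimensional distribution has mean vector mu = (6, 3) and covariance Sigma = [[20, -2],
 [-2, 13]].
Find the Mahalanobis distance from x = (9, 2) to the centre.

Step 1 — centre the observation: (x - mu) = (3, -1).

Step 2 — invert Sigma. det(Sigma) = 20·13 - (-2)² = 256.
  Sigma^{-1} = (1/det) · [[d, -b], [-b, a]] = [[0.0508, 0.0078],
 [0.0078, 0.0781]].

Step 3 — form the quadratic (x - mu)^T · Sigma^{-1} · (x - mu):
  Sigma^{-1} · (x - mu) = (0.1445, -0.0547).
  (x - mu)^T · [Sigma^{-1} · (x - mu)] = (3)·(0.1445) + (-1)·(-0.0547) = 0.4883.

Step 4 — take square root: d = √(0.4883) ≈ 0.6988.

d(x, mu) = √(0.4883) ≈ 0.6988


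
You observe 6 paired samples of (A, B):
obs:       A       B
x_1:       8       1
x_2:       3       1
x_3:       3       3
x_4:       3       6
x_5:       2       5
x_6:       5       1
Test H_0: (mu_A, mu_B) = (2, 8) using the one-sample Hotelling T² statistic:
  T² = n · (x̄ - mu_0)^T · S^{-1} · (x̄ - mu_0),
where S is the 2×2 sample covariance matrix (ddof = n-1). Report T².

Step 1 — sample mean vector:
  mean(A) = (8 + 3 + 3 + 3 + 2 + 5) / 6 = 24/6 = 4
  mean(B) = (1 + 1 + 3 + 6 + 5 + 1) / 6 = 17/6 = 2.8333
  x̄ = (4, 2.8333),  deviation x̄ - mu_0 = (4, 2.8333) - (2, 8) = (2, -5.1667).

Step 2 — sample covariance matrix, S[i,j] = (1/(n-1)) · Σ_k (x_{k,i} - mean_i) · (x_{k,j} - mean_j), divisor n-1 = 5:
  S[A,A] = ((4)·(4) + (-1)·(-1) + (-1)·(-1) + (-1)·(-1) + (-2)·(-2) + (1)·(1)) / 5 = 24/5 = 4.8
  S[A,B] = ((4)·(-1.8333) + (-1)·(-1.8333) + (-1)·(0.1667) + (-1)·(3.1667) + (-2)·(2.1667) + (1)·(-1.8333)) / 5 = -15/5 = -3
  S[B,B] = ((-1.8333)·(-1.8333) + (-1.8333)·(-1.8333) + (0.1667)·(0.1667) + (3.1667)·(3.1667) + (2.1667)·(2.1667) + (-1.8333)·(-1.8333)) / 5 = 24.8333/5 = 4.9667
  S = [[4.8, -3],
 [-3, 4.9667]].

Step 3 — invert S. det(S) = 4.8·4.9667 - (-3)² = 14.84.
  S^{-1} = (1/det) · [[d, -b], [-b, a]] = [[0.3347, 0.2022],
 [0.2022, 0.3235]].

Step 4 — quadratic form (x̄ - mu_0)^T · S^{-1} · (x̄ - mu_0):
  S^{-1} · (x̄ - mu_0) = (-0.3751, -1.2668),
  (x̄ - mu_0)^T · [...] = (2)·(-0.3751) + (-5.1667)·(-1.2668) = 5.7951.

Step 5 — scale by n: T² = 6 · 5.7951 = 34.7709.

T² ≈ 34.7709


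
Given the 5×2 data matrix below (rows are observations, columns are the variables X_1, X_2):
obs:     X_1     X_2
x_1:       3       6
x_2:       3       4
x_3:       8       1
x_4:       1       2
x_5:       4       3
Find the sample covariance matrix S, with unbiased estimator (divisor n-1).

Step 1 — column means:
  mean(X_1) = (3 + 3 + 8 + 1 + 4) / 5 = 19/5 = 3.8
  mean(X_2) = (6 + 4 + 1 + 2 + 3) / 5 = 16/5 = 3.2

Step 2 — sample covariance S[i,j] = (1/(n-1)) · Σ_k (x_{k,i} - mean_i) · (x_{k,j} - mean_j), with n-1 = 4.
  S[X_1,X_1] = ((-0.8)·(-0.8) + (-0.8)·(-0.8) + (4.2)·(4.2) + (-2.8)·(-2.8) + (0.2)·(0.2)) / 4 = 26.8/4 = 6.7
  S[X_1,X_2] = ((-0.8)·(2.8) + (-0.8)·(0.8) + (4.2)·(-2.2) + (-2.8)·(-1.2) + (0.2)·(-0.2)) / 4 = -8.8/4 = -2.2
  S[X_2,X_2] = ((2.8)·(2.8) + (0.8)·(0.8) + (-2.2)·(-2.2) + (-1.2)·(-1.2) + (-0.2)·(-0.2)) / 4 = 14.8/4 = 3.7

S is symmetric (S[j,i] = S[i,j]). Assembling:

S = [[6.7, -2.2],
 [-2.2, 3.7]]


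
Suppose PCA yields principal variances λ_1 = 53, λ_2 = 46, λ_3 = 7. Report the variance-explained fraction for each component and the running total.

Step 1 — total variance = trace(Sigma) = Σ λ_i = 53 + 46 + 7 = 106.

Step 2 — fraction explained by component i = λ_i / Σ λ:
  PC1: 53/106 = 0.5
  PC2: 46/106 = 0.434
  PC3: 7/106 = 0.066

Step 3 — cumulative fraction after k components = (λ_1 + ... + λ_k) / Σ λ:
  k = 1: 53/106 = 0.5
  k = 2: (53 + 46)/106 = 99/106 = 0.934
  k = 3: (53 + 46 + 7)/106 = 106/106 = 1

Summary (fraction, with percent):

explained: PC1 0.5 (50%), PC2 0.434 (43.4%), PC3 0.066 (6.6%);  cumulative: 0.5, 0.934, 1


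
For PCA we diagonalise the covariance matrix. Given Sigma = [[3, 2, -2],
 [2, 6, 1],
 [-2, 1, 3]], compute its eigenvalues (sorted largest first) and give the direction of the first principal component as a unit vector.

Step 1 — characteristic polynomial p(λ) = det(λI - Sigma) = λ³ - tr·λ² + c_1·λ - det, where tr = trace, c_1 = sum of the principal 2×2 minors, det = det(Sigma):
  tr = 3 + 6 + 3 = 12,
  c_1 = (3·6 - (2)²) + (3·3 - (-2)²) + (6·3 - (1)²) = 14 + 5 + 17 = 36,
  det = 3·(6·3 - (1)²) - (2)·((2)·3 - (1)·(-2)) + (-2)·((2)·(1) - 6·(-2)) = 3·(17) - (2)·(8) + (-2)·(14) = 7.
  So p(λ) = λ³ - 12λ² + 36λ - 7.
Step 2 — look for an integer root (rational root theorem: any rational root is an integer divisor of 7). Testing λ = 7:
  p(7) = 343 - 588 + 252 - 7 = 0  ✓
  Dividing out (λ - 7): p(λ) = (λ - 7)(λ² - 5λ + 1).
Step 3 — remaining eigenvalues from the quadratic λ² - 5λ + 1 = 0:
  Δ = 5² - 4·1 = 25 - 4 = 21,  λ = (5 ± √21)/2 = (5 ± 4.5826)/2 ≈ 4.7913 or 0.2087.
  Sorted: λ_1 = 7,  λ_2 = 4.7913,  λ_3 = 0.2087  (check: sum = 12 = tr ✓).

Step 4 — unit eigenvector for λ_1 = 7: v spans the null space of (Sigma - λ_1 I), whose rows are
  r_1 = (-4, 2, -2),  r_2 = (2, -1, 1),  r_3 = (-2, 1, -4).
  v is orthogonal to every row, so take v ∝ r_1 × r_3 = ((2)·(-4) - (-2)·(1), (-2)·(-2) - (-4)·(-4), (-4)·(1) - (2)·(-2)) = (-6, -12, 0).
  Rescale (divide by 6; multiply by -1 so the first nonzero entry is positive): u = (1, 2, 0).
  ||u|| = √((1)² + (2)² + (0)²) = √(5) ≈ 2.2361,  v_1 = u/||u|| ≈ (0.4472, 0.8944, 0) (||v_1|| = 1).

λ_1 = 7,  λ_2 = 4.7913,  λ_3 = 0.2087;  v_1 ≈ (0.4472, 0.8944, 0)
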